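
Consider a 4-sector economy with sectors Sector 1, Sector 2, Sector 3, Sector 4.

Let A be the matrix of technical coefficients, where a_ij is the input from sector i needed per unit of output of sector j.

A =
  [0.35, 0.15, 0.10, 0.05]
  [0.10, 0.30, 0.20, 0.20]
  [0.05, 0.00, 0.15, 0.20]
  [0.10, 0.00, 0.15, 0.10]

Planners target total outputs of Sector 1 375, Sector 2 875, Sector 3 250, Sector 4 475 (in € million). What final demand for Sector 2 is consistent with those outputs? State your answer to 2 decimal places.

d_2 = 430.00

I − A =
  [   0.65    -0.15    -0.10    -0.05]
  [  -0.10     0.70    -0.20    -0.20]
  [  -0.05     0.00     0.85    -0.20]
  [  -0.10     0.00    -0.15     0.90]
d = (I − A) x:
  d_1 = (+0.65)·375 + (-0.15)·875 + (-0.10)·250 + (-0.05)·475 = 63.75
  d_2 = (-0.10)·375 + (+0.70)·875 + (-0.20)·250 + (-0.20)·475 = 430.00
  d_3 = (-0.05)·375 + (+0.00)·875 + (+0.85)·250 + (-0.20)·475 = 98.75
  d_4 = (-0.10)·375 + (+0.00)·875 + (-0.15)·250 + (+0.90)·475 = 352.50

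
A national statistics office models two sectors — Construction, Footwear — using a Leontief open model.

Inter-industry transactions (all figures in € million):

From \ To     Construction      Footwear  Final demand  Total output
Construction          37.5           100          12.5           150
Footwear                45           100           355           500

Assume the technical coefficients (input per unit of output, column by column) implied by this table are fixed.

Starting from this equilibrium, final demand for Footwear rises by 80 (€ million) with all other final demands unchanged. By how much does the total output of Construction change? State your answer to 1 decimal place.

Technical coefficients a_ij = z_ij / X_j:
  a_CC = 37.5/150 = 0.25, a_FC = 45/150 = 0.30
  a_CF = 100/500 = 0.20, a_FF = 100/500 = 0.20
I − A =
  [   0.75    -0.20]
  [  -0.30     0.80]
det(I−A) = (0.75)(0.80) − (-0.20)(-0.30) = 0.5400
adj(I−A) = [[0.80, 0.20], [0.30, 0.75]]
(I − A)⁻¹ = adj(I−A) / det(I−A) ≈
  [   1.4815     0.3704]
  [   0.5556     1.3889]
Δx = (I − A)⁻¹ Δd with Δd having +80 in the Footwear component and 0 elsewhere.
So Δx_C = L_CF · (+80), where L_CF = adj(I−A)_CF / det(I−A) = 0.20 / 0.5400.
Δx_C = 0.20 × (+80) / 0.5400 = 16.00 / 0.5400 ≈ 29.6.

Δx_C = 29.6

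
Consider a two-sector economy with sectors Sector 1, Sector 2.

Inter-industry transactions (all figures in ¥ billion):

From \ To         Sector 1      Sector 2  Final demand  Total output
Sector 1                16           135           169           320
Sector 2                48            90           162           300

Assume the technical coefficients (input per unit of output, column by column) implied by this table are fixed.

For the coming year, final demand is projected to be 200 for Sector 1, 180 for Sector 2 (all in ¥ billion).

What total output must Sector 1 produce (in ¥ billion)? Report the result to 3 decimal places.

x_1 = 369.874

Technical coefficients a_ij = z_ij / X_j:
  a_11 = 16/320 = 0.05, a_21 = 48/320 = 0.15
  a_12 = 135/300 = 0.45, a_22 = 90/300 = 0.30
I − A =
  [   0.95    -0.45]
  [  -0.15     0.70]
det(I−A) = (0.95)(0.70) − (-0.45)(-0.15) = 0.5975
adj(I−A) = [[0.70, 0.45], [0.15, 0.95]]
(I − A)⁻¹ = adj(I−A) / det(I−A) ≈
  [   1.1715     0.7531]
  [   0.2510     1.5900]
x = (I − A)⁻¹ d = adj(I−A)·d / det(I−A), with det(I−A) = 0.5975:
  x_1 = (0.70·200 + 0.45·180) / 0.5975 = 221.00 / 0.5975 ≈ 369.874
  x_2 = (0.15·200 + 0.95·180) / 0.5975 = 201.00 / 0.5975 ≈ 336.402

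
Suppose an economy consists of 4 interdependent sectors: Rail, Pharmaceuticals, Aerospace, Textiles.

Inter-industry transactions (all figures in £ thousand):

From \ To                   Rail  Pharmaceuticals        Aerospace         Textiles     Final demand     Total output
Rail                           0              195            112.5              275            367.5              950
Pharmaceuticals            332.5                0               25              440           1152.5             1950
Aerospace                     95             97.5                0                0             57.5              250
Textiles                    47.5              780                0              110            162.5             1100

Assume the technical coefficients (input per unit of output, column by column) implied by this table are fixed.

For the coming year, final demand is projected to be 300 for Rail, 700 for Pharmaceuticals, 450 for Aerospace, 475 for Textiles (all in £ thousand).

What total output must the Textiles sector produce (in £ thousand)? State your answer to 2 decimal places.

x_4 = 1335.22

Technical coefficients a_ij = z_ij / X_j:
  a_11 = 0/950 = 0.00, a_21 = 332.5/950 = 0.35, a_31 = 95/950 = 0.10, a_41 = 47.5/950 = 0.05
  a_12 = 195/1950 = 0.10, a_22 = 0/1950 = 0.00, a_32 = 97.5/1950 = 0.05, a_42 = 780/1950 = 0.40
  a_13 = 112.5/250 = 0.45, a_23 = 25/250 = 0.10, a_33 = 0/250 = 0.00, a_43 = 0/250 = 0.00
  a_14 = 275/1100 = 0.25, a_24 = 440/1100 = 0.40, a_34 = 0/1100 = 0.00, a_44 = 110/1100 = 0.10
I − A =
  [   1.00    -0.10    -0.45    -0.25]
  [  -0.35     1.00    -0.10    -0.40]
  [  -0.10    -0.05     1.00     0.00]
  [  -0.05    -0.40     0.00     0.90]
Compute the cofactors C_ij = (−1)^(i+j)·(3×3 minor ij) of I−A; the adjugate is their transpose:
adj(I−A) = Cᵀ =
  [ 0.735500   0.210250   0.352000   0.297750]
  [ 0.344000   0.847000   0.239500   0.472000]
  [ 0.090750   0.063375   0.659000   0.053375]
  [ 0.193750   0.388125   0.126000   0.906125]
det(I−A) = Σ_j (I−A)_1j·C_1j = (1.00)(0.735500) + (-0.10)(0.344000) + (-0.45)(0.090750) + (-0.25)(0.193750) = 0.611825
(I − A)⁻¹ = adj(I−A) / det(I−A) ≈
  [   1.2021     0.3436     0.5753     0.4867]
  [   0.5623     1.3844     0.3915     0.7715]
  [   0.1483     0.1036     1.0771     0.0872]
  [   0.3167     0.6344     0.2059     1.4810]
x = (I − A)⁻¹ d = adj(I−A)·d / det(I−A), with det(I−A) = 0.611825:
  x_1 = (0.735500·300 + 0.210250·700 + 0.352000·450 + 0.297750·475) / 0.611825 = 667.65625 / 0.611825 ≈ 1091.25
  x_2 = (0.344000·300 + 0.847000·700 + 0.239500·450 + 0.472000·475) / 0.611825 = 1028.075 / 0.611825 ≈ 1680.34
  x_3 = (0.090750·300 + 0.063375·700 + 0.659000·450 + 0.053375·475) / 0.611825 = 393.490625 / 0.611825 ≈ 643.14
  x_4 = (0.193750·300 + 0.388125·700 + 0.126000·450 + 0.906125·475) / 0.611825 = 816.921875 / 0.611825 ≈ 1335.22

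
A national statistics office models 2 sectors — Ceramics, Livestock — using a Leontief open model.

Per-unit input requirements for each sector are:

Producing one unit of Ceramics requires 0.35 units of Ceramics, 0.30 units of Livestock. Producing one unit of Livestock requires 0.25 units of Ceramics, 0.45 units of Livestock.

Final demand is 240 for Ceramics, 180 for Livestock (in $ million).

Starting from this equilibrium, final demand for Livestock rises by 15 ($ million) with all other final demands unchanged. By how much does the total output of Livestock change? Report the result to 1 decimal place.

I − A =
  [   0.65    -0.25]
  [  -0.30     0.55]
det(I−A) = (0.65)(0.55) − (-0.25)(-0.30) = 0.2825
adj(I−A) = [[0.55, 0.25], [0.30, 0.65]]
(I − A)⁻¹ = adj(I−A) / det(I−A) ≈
  [   1.9469     0.8850]
  [   1.0619     2.3009]
Δx = (I − A)⁻¹ Δd with Δd having +15 in the Livestock component and 0 elsewhere.
So Δx_L = L_LL · (+15), where L_LL = adj(I−A)_LL / det(I−A) = 0.65 / 0.2825.
Δx_L = 0.65 × (+15) / 0.2825 = 9.75 / 0.2825 ≈ 34.5.

Δx_L = 34.5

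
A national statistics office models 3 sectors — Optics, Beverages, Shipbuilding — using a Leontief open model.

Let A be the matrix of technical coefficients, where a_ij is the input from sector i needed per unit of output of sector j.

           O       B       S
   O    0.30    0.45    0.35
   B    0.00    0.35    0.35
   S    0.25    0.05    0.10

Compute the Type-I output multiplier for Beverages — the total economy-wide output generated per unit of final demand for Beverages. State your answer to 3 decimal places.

I − A =
  [   0.70    -0.45    -0.35]
  [   0.00     0.65    -0.35]
  [  -0.25    -0.05     0.90]
Cofactors of I−A, C_ij = (−1)^(i+j)·(minor ij) (rows/columns in the sector order above):
  C_11 = (0.65)(0.90) − (-0.35)(-0.05) = 0.5675
  C_12 = −[(0.00)(0.90) − (-0.35)(-0.25)] = 0.0875
  C_13 = (0.00)(-0.05) − (0.65)(-0.25) = 0.1625
  C_21 = −[(-0.45)(0.90) − (-0.35)(-0.05)] = 0.4225
  C_22 = (0.70)(0.90) − (-0.35)(-0.25) = 0.5425
  C_23 = −[(0.70)(-0.05) − (-0.45)(-0.25)] = 0.1475
  C_31 = (-0.45)(-0.35) − (-0.35)(0.65) = 0.3850
  C_32 = −[(0.70)(-0.35) − (-0.35)(0.00)] = 0.2450
  C_33 = (0.70)(0.65) − (-0.45)(0.00) = 0.4550
det(I−A) = Σ_j (I−A)_1j·C_1j = (0.70)(0.5675) + (-0.45)(0.0875) + (-0.35)(0.1625) = 0.3010
adj(I−A) = Cᵀ =
  [ 0.5675   0.4225   0.3850]
  [ 0.0875   0.5425   0.2450]
  [ 0.1625   0.1475   0.4550]
(I − A)⁻¹ = adj(I−A) / det(I−A) ≈
  [   1.8854     1.4037     1.2791]
  [   0.2907     1.8023     0.8140]
  [   0.5399     0.4900     1.5116]
The output multiplier for sector j is the column-j sum of the Leontief inverse (I − A)⁻¹ = adj(I−A) / det(I−A).
Column B of adj(I−A): (0.4225, 0.5425, 0.1475); det(I−A) = 0.3010.
m_B = (0.4225 + 0.5425 + 0.1475) / 0.3010 = 1.1125 / 0.3010 ≈ 3.696.

m_B = 3.696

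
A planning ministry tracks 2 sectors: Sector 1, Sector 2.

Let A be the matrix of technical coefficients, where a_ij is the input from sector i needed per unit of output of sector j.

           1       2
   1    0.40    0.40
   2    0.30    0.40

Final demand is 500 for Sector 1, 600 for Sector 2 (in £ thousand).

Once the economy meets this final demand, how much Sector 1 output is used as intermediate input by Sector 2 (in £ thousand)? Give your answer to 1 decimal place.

I − A =
  [   0.60    -0.40]
  [  -0.30     0.60]
det(I−A) = (0.60)(0.60) − (-0.40)(-0.30) = 0.2400
adj(I−A) = [[0.60, 0.40], [0.30, 0.60]]
(I − A)⁻¹ = adj(I−A) / det(I−A) ≈
  [   2.5000     1.6667]
  [   1.2500     2.5000]
First solve x = (I − A)⁻¹ d = adj(I−A)·d / det(I−A); in particular x_2 = (0.30·500 + 0.60·600) / 0.2400 = 510.00 / 0.2400 = 2125.000.
Intermediate flow from 1 to 2: z_12 = a_12 · x_2 = 0.40 × 510.00 / 0.2400 = 204.00 / 0.2400 = 850.0.

z_12 = 850.0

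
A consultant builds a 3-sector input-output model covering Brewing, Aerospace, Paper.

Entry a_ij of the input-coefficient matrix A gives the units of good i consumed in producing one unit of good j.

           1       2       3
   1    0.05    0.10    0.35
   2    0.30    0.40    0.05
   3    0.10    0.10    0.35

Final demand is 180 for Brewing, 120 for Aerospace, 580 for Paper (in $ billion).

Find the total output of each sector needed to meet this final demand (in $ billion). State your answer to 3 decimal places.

I − A =
  [   0.95    -0.10    -0.35]
  [  -0.30     0.60    -0.05]
  [  -0.10    -0.10     0.65]
Cofactors of I−A, C_ij = (−1)^(i+j)·(minor ij) (rows/columns in the sector order above):
  C_11 = (0.60)(0.65) − (-0.05)(-0.10) = 0.3850
  C_12 = −[(-0.30)(0.65) − (-0.05)(-0.10)] = 0.2000
  C_13 = (-0.30)(-0.10) − (0.60)(-0.10) = 0.0900
  C_21 = −[(-0.10)(0.65) − (-0.35)(-0.10)] = 0.1000
  C_22 = (0.95)(0.65) − (-0.35)(-0.10) = 0.5825
  C_23 = −[(0.95)(-0.10) − (-0.10)(-0.10)] = 0.1050
  C_31 = (-0.10)(-0.05) − (-0.35)(0.60) = 0.2150
  C_32 = −[(0.95)(-0.05) − (-0.35)(-0.30)] = 0.1525
  C_33 = (0.95)(0.60) − (-0.10)(-0.30) = 0.5400
det(I−A) = Σ_j (I−A)_1j·C_1j = (0.95)(0.3850) + (-0.10)(0.2000) + (-0.35)(0.0900) = 0.31425
adj(I−A) = Cᵀ =
  [ 0.3850   0.1000   0.2150]
  [ 0.2000   0.5825   0.1525]
  [ 0.0900   0.1050   0.5400]
(I − A)⁻¹ = adj(I−A) / det(I−A) ≈
  [   1.2251     0.3182     0.6842]
  [   0.6364     1.8536     0.4853]
  [   0.2864     0.3341     1.7184]
x = (I − A)⁻¹ d = adj(I−A)·d / det(I−A), with det(I−A) = 0.31425:
  x_1 = (0.3850·180 + 0.1000·120 + 0.2150·580) / 0.31425 = 206.00 / 0.31425 ≈ 655.529
  x_2 = (0.2000·180 + 0.5825·120 + 0.1525·580) / 0.31425 = 194.35 / 0.31425 ≈ 618.457
  x_3 = (0.0900·180 + 0.1050·120 + 0.5400·580) / 0.31425 = 342.00 / 0.31425 ≈ 1088.305

x_1 = 655.529, x_2 = 618.457, x_3 = 1088.305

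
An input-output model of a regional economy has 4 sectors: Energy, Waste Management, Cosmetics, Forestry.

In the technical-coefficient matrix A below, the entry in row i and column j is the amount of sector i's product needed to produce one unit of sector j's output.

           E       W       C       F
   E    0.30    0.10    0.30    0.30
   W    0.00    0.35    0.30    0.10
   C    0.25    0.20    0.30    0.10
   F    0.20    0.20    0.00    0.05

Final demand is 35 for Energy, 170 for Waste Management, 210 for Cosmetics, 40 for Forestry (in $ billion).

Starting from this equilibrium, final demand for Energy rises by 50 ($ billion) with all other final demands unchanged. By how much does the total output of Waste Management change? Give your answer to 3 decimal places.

I − A =
  [   0.70    -0.10    -0.30    -0.30]
  [   0.00     0.65    -0.30    -0.10]
  [  -0.25    -0.20     0.70    -0.10]
  [  -0.20    -0.20     0.00     0.95]
Compute the cofactors C_ij = (−1)^(i+j)·(3×3 minor ij) of I−A; the adjugate is their transpose:
adj(I−A) = Cᵀ =
  [ 0.355250   0.171500   0.225750   0.154000]
  [ 0.091250   0.346250   0.187500   0.085000]
  [ 0.166375   0.175750   0.377250   0.110750]
  [ 0.094000   0.109000   0.087000   0.220250]
det(I−A) = Σ_j (I−A)_1j·C_1j = (0.70)(0.355250) + (-0.10)(0.091250) + (-0.30)(0.166375) + (-0.30)(0.094000) = 0.1614375
(I − A)⁻¹ = adj(I−A) / det(I−A) ≈
  [   2.2005     1.0623     1.3984     0.9539]
  [   0.5652     2.1448     1.1614     0.5265]
  [   1.0306     1.0887     2.3368     0.6860]
  [   0.5823     0.6752     0.5389     1.3643]
Δx = (I − A)⁻¹ Δd with Δd having +50 in the Energy component and 0 elsewhere.
So Δx_W = L_WE · (+50), where L_WE = adj(I−A)_WE / det(I−A) = 0.091250 / 0.1614375.
Δx_W = 0.091250 × (+50) / 0.1614375 = 4.5625 / 0.1614375 ≈ 28.262.

Δx_W = 28.262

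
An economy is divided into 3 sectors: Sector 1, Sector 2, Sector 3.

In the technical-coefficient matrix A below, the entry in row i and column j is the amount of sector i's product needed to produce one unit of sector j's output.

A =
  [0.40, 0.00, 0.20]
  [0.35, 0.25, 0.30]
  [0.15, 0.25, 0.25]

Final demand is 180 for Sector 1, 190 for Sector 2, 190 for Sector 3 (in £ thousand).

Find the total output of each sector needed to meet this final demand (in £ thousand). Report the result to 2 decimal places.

I − A =
  [   0.60     0.00    -0.20]
  [  -0.35     0.75    -0.30]
  [  -0.15    -0.25     0.75]
Cofactors of I−A, C_ij = (−1)^(i+j)·(minor ij) (rows/columns in the sector order above):
  C_11 = (0.75)(0.75) − (-0.30)(-0.25) = 0.4875
  C_12 = −[(-0.35)(0.75) − (-0.30)(-0.15)] = 0.3075
  C_13 = (-0.35)(-0.25) − (0.75)(-0.15) = 0.2000
  C_21 = −[(0.00)(0.75) − (-0.20)(-0.25)] = 0.0500
  C_22 = (0.60)(0.75) − (-0.20)(-0.15) = 0.4200
  C_23 = −[(0.60)(-0.25) − (0.00)(-0.15)] = 0.1500
  C_31 = (0.00)(-0.30) − (-0.20)(0.75) = 0.1500
  C_32 = −[(0.60)(-0.30) − (-0.20)(-0.35)] = 0.2500
  C_33 = (0.60)(0.75) − (0.00)(-0.35) = 0.4500
det(I−A) = Σ_j (I−A)_1j·C_1j = (0.60)(0.4875) + (0.00)(0.3075) + (-0.20)(0.2000) = 0.2525
adj(I−A) = Cᵀ =
  [ 0.4875   0.0500   0.1500]
  [ 0.3075   0.4200   0.2500]
  [ 0.2000   0.1500   0.4500]
(I − A)⁻¹ = adj(I−A) / det(I−A) ≈
  [   1.9307     0.1980     0.5941]
  [   1.2178     1.6634     0.9901]
  [   0.7921     0.5941     1.7822]
x = (I − A)⁻¹ d = adj(I−A)·d / det(I−A), with det(I−A) = 0.2525:
  x_1 = (0.4875·180 + 0.0500·190 + 0.1500·190) / 0.2525 = 125.75 / 0.2525 ≈ 498.02
  x_2 = (0.3075·180 + 0.4200·190 + 0.2500·190) / 0.2525 = 182.65 / 0.2525 ≈ 723.37
  x_3 = (0.2000·180 + 0.1500·190 + 0.4500·190) / 0.2525 = 150.00 / 0.2525 ≈ 594.06

x_1 = 498.02, x_2 = 723.37, x_3 = 594.06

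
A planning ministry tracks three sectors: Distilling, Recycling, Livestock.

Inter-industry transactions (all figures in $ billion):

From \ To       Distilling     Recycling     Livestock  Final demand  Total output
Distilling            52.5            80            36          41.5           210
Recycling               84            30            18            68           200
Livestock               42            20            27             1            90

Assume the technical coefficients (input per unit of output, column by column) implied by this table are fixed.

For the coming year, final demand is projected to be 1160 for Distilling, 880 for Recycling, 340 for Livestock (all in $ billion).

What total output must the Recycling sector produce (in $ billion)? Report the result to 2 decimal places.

x_2 = 3959.86

Technical coefficients a_ij = z_ij / X_j:
  a_11 = 52.5/210 = 0.25, a_21 = 84/210 = 0.40, a_31 = 42/210 = 0.20
  a_12 = 80/200 = 0.40, a_22 = 30/200 = 0.15, a_32 = 20/200 = 0.10
  a_13 = 36/90 = 0.40, a_23 = 18/90 = 0.20, a_33 = 27/90 = 0.30
I − A =
  [   0.75    -0.40    -0.40]
  [  -0.40     0.85    -0.20]
  [  -0.20    -0.10     0.70]
Cofactors of I−A, C_ij = (−1)^(i+j)·(minor ij) (rows/columns in the sector order above):
  C_11 = (0.85)(0.70) − (-0.20)(-0.10) = 0.5750
  C_12 = −[(-0.40)(0.70) − (-0.20)(-0.20)] = 0.3200
  C_13 = (-0.40)(-0.10) − (0.85)(-0.20) = 0.2100
  C_21 = −[(-0.40)(0.70) − (-0.40)(-0.10)] = 0.3200
  C_22 = (0.75)(0.70) − (-0.40)(-0.20) = 0.4450
  C_23 = −[(0.75)(-0.10) − (-0.40)(-0.20)] = 0.1550
  C_31 = (-0.40)(-0.20) − (-0.40)(0.85) = 0.4200
  C_32 = −[(0.75)(-0.20) − (-0.40)(-0.40)] = 0.3100
  C_33 = (0.75)(0.85) − (-0.40)(-0.40) = 0.4775
det(I−A) = Σ_j (I−A)_1j·C_1j = (0.75)(0.5750) + (-0.40)(0.3200) + (-0.40)(0.2100) = 0.21925
adj(I−A) = Cᵀ =
  [ 0.5750   0.3200   0.4200]
  [ 0.3200   0.4450   0.3100]
  [ 0.2100   0.1550   0.4775]
(I − A)⁻¹ = adj(I−A) / det(I−A) ≈
  [   2.6226     1.4595     1.9156]
  [   1.4595     2.0296     1.4139]
  [   0.9578     0.7070     2.1779]
x = (I − A)⁻¹ d = adj(I−A)·d / det(I−A), with det(I−A) = 0.21925:
  x_1 = (0.5750·1160 + 0.3200·880 + 0.4200·340) / 0.21925 = 1091.40 / 0.21925 ≈ 4977.88
  x_2 = (0.3200·1160 + 0.4450·880 + 0.3100·340) / 0.21925 = 868.20 / 0.21925 ≈ 3959.86
  x_3 = (0.2100·1160 + 0.1550·880 + 0.4775·340) / 0.21925 = 542.35 / 0.21925 ≈ 2473.66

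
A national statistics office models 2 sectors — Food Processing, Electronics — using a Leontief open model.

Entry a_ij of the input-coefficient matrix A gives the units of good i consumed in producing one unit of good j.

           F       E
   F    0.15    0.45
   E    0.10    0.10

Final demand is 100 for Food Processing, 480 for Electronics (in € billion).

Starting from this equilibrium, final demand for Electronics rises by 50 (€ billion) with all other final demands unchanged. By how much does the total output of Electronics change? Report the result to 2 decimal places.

I − A =
  [   0.85    -0.45]
  [  -0.10     0.90]
det(I−A) = (0.85)(0.90) − (-0.45)(-0.10) = 0.7200
adj(I−A) = [[0.90, 0.45], [0.10, 0.85]]
(I − A)⁻¹ = adj(I−A) / det(I−A) ≈
  [   1.2500     0.6250]
  [   0.1389     1.1806]
Δx = (I − A)⁻¹ Δd with Δd having +50 in the Electronics component and 0 elsewhere.
So Δx_E = L_EE · (+50), where L_EE = adj(I−A)_EE / det(I−A) = 0.85 / 0.7200.
Δx_E = 0.85 × (+50) / 0.7200 = 42.50 / 0.7200 ≈ 59.03.

Δx_E = 59.03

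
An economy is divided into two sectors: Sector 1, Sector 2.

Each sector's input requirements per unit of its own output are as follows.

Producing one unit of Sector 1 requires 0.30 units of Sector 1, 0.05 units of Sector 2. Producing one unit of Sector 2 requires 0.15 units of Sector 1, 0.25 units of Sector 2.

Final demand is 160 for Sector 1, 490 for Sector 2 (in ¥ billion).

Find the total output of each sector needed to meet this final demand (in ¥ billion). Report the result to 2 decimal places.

I − A =
  [   0.70    -0.15]
  [  -0.05     0.75]
det(I−A) = (0.70)(0.75) − (-0.15)(-0.05) = 0.5175
adj(I−A) = [[0.75, 0.15], [0.05, 0.70]]
(I − A)⁻¹ = adj(I−A) / det(I−A) ≈
  [   1.4493     0.2899]
  [   0.0966     1.3527]
x = (I − A)⁻¹ d = adj(I−A)·d / det(I−A), with det(I−A) = 0.5175:
  x_1 = (0.75·160 + 0.15·490) / 0.5175 = 193.50 / 0.5175 ≈ 373.91
  x_2 = (0.05·160 + 0.70·490) / 0.5175 = 351.00 / 0.5175 ≈ 678.26

x_1 = 373.91, x_2 = 678.26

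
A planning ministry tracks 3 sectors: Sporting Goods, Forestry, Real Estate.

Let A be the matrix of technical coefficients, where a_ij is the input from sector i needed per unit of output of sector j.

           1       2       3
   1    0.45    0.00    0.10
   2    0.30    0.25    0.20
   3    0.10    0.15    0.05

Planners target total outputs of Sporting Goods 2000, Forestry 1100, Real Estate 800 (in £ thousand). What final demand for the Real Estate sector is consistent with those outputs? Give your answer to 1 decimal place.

I − A =
  [   0.55     0.00    -0.10]
  [  -0.30     0.75    -0.20]
  [  -0.10    -0.15     0.95]
d = (I − A) x:
  d_1 = (+0.55)·2000 + (+0.00)·1100 + (-0.10)·800 = 1020.0
  d_2 = (-0.30)·2000 + (+0.75)·1100 + (-0.20)·800 = 65.0
  d_3 = (-0.10)·2000 + (-0.15)·1100 + (+0.95)·800 = 395.0

d_3 = 395.0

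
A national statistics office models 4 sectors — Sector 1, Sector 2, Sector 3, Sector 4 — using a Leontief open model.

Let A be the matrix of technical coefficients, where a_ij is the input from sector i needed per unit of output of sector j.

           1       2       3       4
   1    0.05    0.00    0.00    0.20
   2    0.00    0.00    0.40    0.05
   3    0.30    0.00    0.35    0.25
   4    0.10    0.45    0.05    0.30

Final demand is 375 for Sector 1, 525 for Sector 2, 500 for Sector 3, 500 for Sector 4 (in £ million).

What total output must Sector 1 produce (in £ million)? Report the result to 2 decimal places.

I − A =
  [   0.95     0.00     0.00    -0.20]
  [   0.00     1.00    -0.40    -0.05]
  [  -0.30     0.00     0.65    -0.25]
  [  -0.10    -0.45    -0.05     0.70]
Compute the cofactors C_ij = (−1)^(i+j)·(3×3 minor ij) of I−A; the adjugate is their transpose:
adj(I−A) = Cᵀ =
  [ 0.382875   0.058500   0.046000   0.130000]
  [ 0.098000   0.404375   0.260375   0.149875]
  [ 0.228250   0.133875   0.623625   0.297500]
  [ 0.134000   0.277875   0.218500   0.617500]
det(I−A) = Σ_j (I−A)_1j·C_1j = (0.95)(0.382875) + (0.00)(0.098000) + (0.00)(0.228250) + (-0.20)(0.134000) = 0.33693125
(I − A)⁻¹ = adj(I−A) / det(I−A) ≈
  [   1.1364     0.1736     0.1365     0.3858]
  [   0.2909     1.2002     0.7728     0.4448]
  [   0.6774     0.3973     1.8509     0.8830]
  [   0.3977     0.8247     0.6485     1.8327]
x = (I − A)⁻¹ d = adj(I−A)·d / det(I−A), with det(I−A) = 0.33693125:
  x_1 = (0.382875·375 + 0.058500·525 + 0.046000·500 + 0.130000·500) / 0.33693125 = 262.290625 / 0.33693125 ≈ 778.47
  x_2 = (0.098000·375 + 0.404375·525 + 0.260375·500 + 0.149875·500) / 0.33693125 = 454.171875 / 0.33693125 ≈ 1347.97
  x_3 = (0.228250·375 + 0.133875·525 + 0.623625·500 + 0.297500·500) / 0.33693125 = 616.440625 / 0.33693125 ≈ 1829.57
  x_4 = (0.134000·375 + 0.277875·525 + 0.218500·500 + 0.617500·500) / 0.33693125 = 614.134375 / 0.33693125 ≈ 1822.73

x_1 = 778.47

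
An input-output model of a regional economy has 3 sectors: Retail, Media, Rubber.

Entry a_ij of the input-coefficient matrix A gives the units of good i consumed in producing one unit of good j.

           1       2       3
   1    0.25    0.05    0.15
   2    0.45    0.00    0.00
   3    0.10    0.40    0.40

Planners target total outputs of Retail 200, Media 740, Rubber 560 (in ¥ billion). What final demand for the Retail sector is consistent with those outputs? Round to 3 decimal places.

d_1 = 29.000

I − A =
  [   0.75    -0.05    -0.15]
  [  -0.45     1.00     0.00]
  [  -0.10    -0.40     0.60]
d = (I − A) x:
  d_1 = (+0.75)·200 + (-0.05)·740 + (-0.15)·560 = 29.000
  d_2 = (-0.45)·200 + (+1.00)·740 + (+0.00)·560 = 650.000
  d_3 = (-0.10)·200 + (-0.40)·740 + (+0.60)·560 = 20.000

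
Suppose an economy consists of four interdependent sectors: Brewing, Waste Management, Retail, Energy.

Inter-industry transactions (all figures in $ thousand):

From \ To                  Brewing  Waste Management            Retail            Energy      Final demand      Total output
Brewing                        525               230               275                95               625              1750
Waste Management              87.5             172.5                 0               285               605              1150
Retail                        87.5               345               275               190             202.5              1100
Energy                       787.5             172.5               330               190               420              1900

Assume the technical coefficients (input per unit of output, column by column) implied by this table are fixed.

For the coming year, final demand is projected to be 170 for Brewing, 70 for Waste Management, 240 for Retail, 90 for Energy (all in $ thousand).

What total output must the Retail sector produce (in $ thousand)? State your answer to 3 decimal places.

Technical coefficients a_ij = z_ij / X_j:
  a_BB = 525/1750 = 0.30, a_WB = 87.5/1750 = 0.05, a_RB = 87.5/1750 = 0.05, a_EB = 787.5/1750 = 0.45
  a_BW = 230/1150 = 0.20, a_WW = 172.5/1150 = 0.15, a_RW = 345/1150 = 0.30, a_EW = 172.5/1150 = 0.15
  a_BR = 275/1100 = 0.25, a_WR = 0/1100 = 0.00, a_RR = 275/1100 = 0.25, a_ER = 330/1100 = 0.30
  a_BE = 95/1900 = 0.05, a_WE = 285/1900 = 0.15, a_RE = 190/1900 = 0.10, a_EE = 190/1900 = 0.10
I − A =
  [   0.70    -0.20    -0.25    -0.05]
  [  -0.05     0.85     0.00    -0.15]
  [  -0.05    -0.30     0.75    -0.10]
  [  -0.45    -0.15    -0.30     0.90]
Compute the cofactors C_ij = (−1)^(i+j)·(3×3 minor ij) of I−A; the adjugate is their transpose:
adj(I−A) = Cᵀ =
  [ 0.517875   0.210375   0.207375   0.086875]
  [ 0.085125   0.411375   0.060375   0.080000]
  [ 0.109875   0.211125   0.477750   0.094375]
  [ 0.309750   0.244125   0.273000   0.424375]
det(I−A) = Σ_j (I−A)_1j·C_1j = (0.70)(0.517875) + (-0.20)(0.085125) + (-0.25)(0.109875) + (-0.05)(0.309750) = 0.30253125
(I − A)⁻¹ = adj(I−A) / det(I−A) ≈
  [   1.7118     0.6954     0.6855     0.2872]
  [   0.2814     1.3598     0.1996     0.2644]
  [   0.3632     0.6979     1.5792     0.3120]
  [   1.0239     0.8069     0.9024     1.4027]
x = (I − A)⁻¹ d = adj(I−A)·d / det(I−A), with det(I−A) = 0.30253125:
  x_B = (0.517875·170 + 0.210375·70 + 0.207375·240 + 0.086875·90) / 0.30253125 = 160.35375 / 0.30253125 ≈ 530.040
  x_W = (0.085125·170 + 0.411375·70 + 0.060375·240 + 0.080000·90) / 0.30253125 = 64.9575 / 0.30253125 ≈ 214.713
  x_R = (0.109875·170 + 0.211125·70 + 0.477750·240 + 0.094375·90) / 0.30253125 = 156.61125 / 0.30253125 ≈ 517.670
  x_E = (0.309750·170 + 0.244125·70 + 0.273000·240 + 0.424375·90) / 0.30253125 = 173.46 / 0.30253125 ≈ 573.362

x_R = 517.670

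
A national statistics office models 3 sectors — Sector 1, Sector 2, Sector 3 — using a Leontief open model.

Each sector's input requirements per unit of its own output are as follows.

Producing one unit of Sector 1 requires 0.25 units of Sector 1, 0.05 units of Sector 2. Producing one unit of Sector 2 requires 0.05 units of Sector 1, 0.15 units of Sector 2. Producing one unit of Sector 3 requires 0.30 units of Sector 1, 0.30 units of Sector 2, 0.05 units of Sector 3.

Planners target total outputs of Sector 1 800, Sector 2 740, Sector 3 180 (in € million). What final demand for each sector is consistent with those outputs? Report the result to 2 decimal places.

I − A =
  [   0.75    -0.05    -0.30]
  [  -0.05     0.85    -0.30]
  [   0.00     0.00     0.95]
d = (I − A) x:
  d_1 = (+0.75)·800 + (-0.05)·740 + (-0.30)·180 = 509.00
  d_2 = (-0.05)·800 + (+0.85)·740 + (-0.30)·180 = 535.00
  d_3 = (+0.00)·800 + (+0.00)·740 + (+0.95)·180 = 171.00

d_1 = 509.00, d_2 = 535.00, d_3 = 171.00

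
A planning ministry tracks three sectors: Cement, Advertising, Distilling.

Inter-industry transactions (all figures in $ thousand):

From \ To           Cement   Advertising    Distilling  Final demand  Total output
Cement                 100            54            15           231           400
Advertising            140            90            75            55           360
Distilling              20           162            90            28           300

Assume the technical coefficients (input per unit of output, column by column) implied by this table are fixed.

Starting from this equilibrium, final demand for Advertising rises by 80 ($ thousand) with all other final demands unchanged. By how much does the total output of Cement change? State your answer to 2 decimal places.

Technical coefficients a_ij = z_ij / X_j:
  a_11 = 100/400 = 0.25, a_21 = 140/400 = 0.35, a_31 = 20/400 = 0.05
  a_12 = 54/360 = 0.15, a_22 = 90/360 = 0.25, a_32 = 162/360 = 0.45
  a_13 = 15/300 = 0.05, a_23 = 75/300 = 0.25, a_33 = 90/300 = 0.30
I − A =
  [   0.75    -0.15    -0.05]
  [  -0.35     0.75    -0.25]
  [  -0.05    -0.45     0.70]
Cofactors of I−A, C_ij = (−1)^(i+j)·(minor ij) (rows/columns in the sector order above):
  C_11 = (0.75)(0.70) − (-0.25)(-0.45) = 0.4125
  C_12 = −[(-0.35)(0.70) − (-0.25)(-0.05)] = 0.2575
  C_13 = (-0.35)(-0.45) − (0.75)(-0.05) = 0.1950
  C_21 = −[(-0.15)(0.70) − (-0.05)(-0.45)] = 0.1275
  C_22 = (0.75)(0.70) − (-0.05)(-0.05) = 0.5225
  C_23 = −[(0.75)(-0.45) − (-0.15)(-0.05)] = 0.3450
  C_31 = (-0.15)(-0.25) − (-0.05)(0.75) = 0.0750
  C_32 = −[(0.75)(-0.25) − (-0.05)(-0.35)] = 0.2050
  C_33 = (0.75)(0.75) − (-0.15)(-0.35) = 0.5100
det(I−A) = Σ_j (I−A)_1j·C_1j = (0.75)(0.4125) + (-0.15)(0.2575) + (-0.05)(0.1950) = 0.2610
adj(I−A) = Cᵀ =
  [ 0.4125   0.1275   0.0750]
  [ 0.2575   0.5225   0.2050]
  [ 0.1950   0.3450   0.5100]
(I − A)⁻¹ = adj(I−A) / det(I−A) ≈
  [   1.5805     0.4885     0.2874]
  [   0.9866     2.0019     0.7854]
  [   0.7471     1.3218     1.9540]
Δx = (I − A)⁻¹ Δd with Δd having +80 in the Advertising component and 0 elsewhere.
So Δx_1 = L_12 · (+80), where L_12 = adj(I−A)_12 / det(I−A) = 0.1275 / 0.2610.
Δx_1 = 0.1275 × (+80) / 0.2610 = 10.20 / 0.2610 ≈ 39.08.

Δx_1 = 39.08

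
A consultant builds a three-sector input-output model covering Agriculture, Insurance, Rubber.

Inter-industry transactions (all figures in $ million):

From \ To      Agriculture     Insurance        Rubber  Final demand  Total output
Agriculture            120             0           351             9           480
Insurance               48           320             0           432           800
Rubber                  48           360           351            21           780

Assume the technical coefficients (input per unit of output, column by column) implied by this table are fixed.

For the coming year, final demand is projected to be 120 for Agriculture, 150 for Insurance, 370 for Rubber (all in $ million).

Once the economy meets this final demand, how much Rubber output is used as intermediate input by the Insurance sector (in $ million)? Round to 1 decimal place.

Technical coefficients a_ij = z_ij / X_j:
  a_AA = 120/480 = 0.25, a_IA = 48/480 = 0.10, a_RA = 48/480 = 0.10
  a_AI = 0/800 = 0.00, a_II = 320/800 = 0.40, a_RI = 360/800 = 0.45
  a_AR = 351/780 = 0.45, a_IR = 0/780 = 0.00, a_RR = 351/780 = 0.45
I − A =
  [   0.75     0.00    -0.45]
  [  -0.10     0.60     0.00]
  [  -0.10    -0.45     0.55]
Cofactors of I−A, C_ij = (−1)^(i+j)·(minor ij) (rows/columns in the sector order above):
  C_11 = (0.60)(0.55) − (0.00)(-0.45) = 0.3300
  C_12 = −[(-0.10)(0.55) − (0.00)(-0.10)] = 0.0550
  C_13 = (-0.10)(-0.45) − (0.60)(-0.10) = 0.1050
  C_21 = −[(0.00)(0.55) − (-0.45)(-0.45)] = 0.2025
  C_22 = (0.75)(0.55) − (-0.45)(-0.10) = 0.3675
  C_23 = −[(0.75)(-0.45) − (0.00)(-0.10)] = 0.3375
  C_31 = (0.00)(0.00) − (-0.45)(0.60) = 0.2700
  C_32 = −[(0.75)(0.00) − (-0.45)(-0.10)] = 0.0450
  C_33 = (0.75)(0.60) − (0.00)(-0.10) = 0.4500
det(I−A) = Σ_j (I−A)_1j·C_1j = (0.75)(0.3300) + (0.00)(0.0550) + (-0.45)(0.1050) = 0.20025
adj(I−A) = Cᵀ =
  [ 0.3300   0.2025   0.2700]
  [ 0.0550   0.3675   0.0450]
  [ 0.1050   0.3375   0.4500]
(I − A)⁻¹ = adj(I−A) / det(I−A) ≈
  [   1.6479     1.0112     1.3483]
  [   0.2747     1.8352     0.2247]
  [   0.5243     1.6854     2.2472]
First solve x = (I − A)⁻¹ d = adj(I−A)·d / det(I−A); in particular x_I = (0.0550·120 + 0.3675·150 + 0.0450·370) / 0.20025 = 78.375 / 0.20025 ≈ 391.386.
Intermediate flow from R to I: z_RI = a_RI · x_I = 0.45 × 78.375 / 0.20025 = 35.26875 / 0.20025 ≈ 176.1.

z_RI = 176.1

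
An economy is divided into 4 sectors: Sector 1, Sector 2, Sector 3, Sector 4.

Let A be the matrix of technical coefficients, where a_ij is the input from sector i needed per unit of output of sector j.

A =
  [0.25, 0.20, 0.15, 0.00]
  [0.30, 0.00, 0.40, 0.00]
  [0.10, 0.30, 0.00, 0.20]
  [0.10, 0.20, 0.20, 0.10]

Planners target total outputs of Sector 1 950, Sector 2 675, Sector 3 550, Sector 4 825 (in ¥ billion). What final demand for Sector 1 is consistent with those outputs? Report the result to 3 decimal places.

d_1 = 495.000

I − A =
  [   0.75    -0.20    -0.15     0.00]
  [  -0.30     1.00    -0.40     0.00]
  [  -0.10    -0.30     1.00    -0.20]
  [  -0.10    -0.20    -0.20     0.90]
d = (I − A) x:
  d_1 = (+0.75)·950 + (-0.20)·675 + (-0.15)·550 + (+0.00)·825 = 495.000
  d_2 = (-0.30)·950 + (+1.00)·675 + (-0.40)·550 + (+0.00)·825 = 170.000
  d_3 = (-0.10)·950 + (-0.30)·675 + (+1.00)·550 + (-0.20)·825 = 87.500
  d_4 = (-0.10)·950 + (-0.20)·675 + (-0.20)·550 + (+0.90)·825 = 402.500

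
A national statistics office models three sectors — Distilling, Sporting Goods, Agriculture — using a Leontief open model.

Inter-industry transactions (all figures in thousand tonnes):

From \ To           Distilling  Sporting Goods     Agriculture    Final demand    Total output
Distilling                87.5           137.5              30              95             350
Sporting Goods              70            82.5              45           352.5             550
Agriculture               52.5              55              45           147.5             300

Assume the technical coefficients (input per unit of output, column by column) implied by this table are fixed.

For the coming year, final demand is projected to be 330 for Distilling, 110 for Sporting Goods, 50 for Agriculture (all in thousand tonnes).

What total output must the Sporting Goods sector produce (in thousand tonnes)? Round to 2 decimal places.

x_2 = 296.37

Technical coefficients a_ij = z_ij / X_j:
  a_11 = 87.5/350 = 0.25, a_21 = 70/350 = 0.20, a_31 = 52.5/350 = 0.15
  a_12 = 137.5/550 = 0.25, a_22 = 82.5/550 = 0.15, a_32 = 55/550 = 0.10
  a_13 = 30/300 = 0.10, a_23 = 45/300 = 0.15, a_33 = 45/300 = 0.15
I − A =
  [   0.75    -0.25    -0.10]
  [  -0.20     0.85    -0.15]
  [  -0.15    -0.10     0.85]
Cofactors of I−A, C_ij = (−1)^(i+j)·(minor ij) (rows/columns in the sector order above):
  C_11 = (0.85)(0.85) − (-0.15)(-0.10) = 0.7075
  C_12 = −[(-0.20)(0.85) − (-0.15)(-0.15)] = 0.1925
  C_13 = (-0.20)(-0.10) − (0.85)(-0.15) = 0.1475
  C_21 = −[(-0.25)(0.85) − (-0.10)(-0.10)] = 0.2225
  C_22 = (0.75)(0.85) − (-0.10)(-0.15) = 0.6225
  C_23 = −[(0.75)(-0.10) − (-0.25)(-0.15)] = 0.1125
  C_31 = (-0.25)(-0.15) − (-0.10)(0.85) = 0.1225
  C_32 = −[(0.75)(-0.15) − (-0.10)(-0.20)] = 0.1325
  C_33 = (0.75)(0.85) − (-0.25)(-0.20) = 0.5875
det(I−A) = Σ_j (I−A)_1j·C_1j = (0.75)(0.7075) + (-0.25)(0.1925) + (-0.10)(0.1475) = 0.46775
adj(I−A) = Cᵀ =
  [ 0.7075   0.2225   0.1225]
  [ 0.1925   0.6225   0.1325]
  [ 0.1475   0.1125   0.5875]
(I − A)⁻¹ = adj(I−A) / det(I−A) ≈
  [   1.5126     0.4757     0.2619]
  [   0.4115     1.3308     0.2833]
  [   0.3153     0.2405     1.2560]
x = (I − A)⁻¹ d = adj(I−A)·d / det(I−A), with det(I−A) = 0.46775:
  x_1 = (0.7075·330 + 0.2225·110 + 0.1225·50) / 0.46775 = 264.075 / 0.46775 ≈ 564.56
  x_2 = (0.1925·330 + 0.6225·110 + 0.1325·50) / 0.46775 = 138.625 / 0.46775 ≈ 296.37
  x_3 = (0.1475·330 + 0.1125·110 + 0.5875·50) / 0.46775 = 90.425 / 0.46775 ≈ 193.32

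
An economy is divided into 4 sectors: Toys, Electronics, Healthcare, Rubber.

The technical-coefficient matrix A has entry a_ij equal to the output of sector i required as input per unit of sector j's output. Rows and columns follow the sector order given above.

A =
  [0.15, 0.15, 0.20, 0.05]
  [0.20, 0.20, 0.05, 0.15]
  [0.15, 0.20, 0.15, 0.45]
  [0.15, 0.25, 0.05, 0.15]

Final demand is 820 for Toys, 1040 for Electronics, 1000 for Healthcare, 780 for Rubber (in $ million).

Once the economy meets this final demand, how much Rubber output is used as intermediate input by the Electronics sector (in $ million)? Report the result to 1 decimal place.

I − A =
  [   0.85    -0.15    -0.20    -0.05]
  [  -0.20     0.80    -0.05    -0.15]
  [  -0.15    -0.20     0.85    -0.45]
  [  -0.15    -0.25    -0.05     0.85]
Compute the cofactors C_ij = (−1)^(i+j)·(3×3 minor ij) of I−A; the adjugate is their transpose:
adj(I−A) = Cᵀ =
  [ 0.512500   0.172625   0.138625   0.134000]
  [ 0.170000   0.549250   0.081125   0.149875]
  [ 0.211375   0.269750   0.508750   0.329375]
  [ 0.152875   0.207875   0.078250   0.510875]
det(I−A) = Σ_j (I−A)_1j·C_1j = (0.85)(0.512500) + (-0.15)(0.170000) + (-0.20)(0.211375) + (-0.05)(0.152875) = 0.36020625
(I − A)⁻¹ = adj(I−A) / det(I−A) ≈
  [   1.4228     0.4792     0.3848     0.3720]
  [   0.4720     1.5248     0.2252     0.4161]
  [   0.5868     0.7489     1.4124     0.9144]
  [   0.4244     0.5771     0.2172     1.4183]
First solve x = (I − A)⁻¹ d = adj(I−A)·d / det(I−A); in particular x_E = (0.170000·820 + 0.549250·1040 + 0.081125·1000 + 0.149875·780) / 0.36020625 = 908.6475 / 0.36020625 ≈ 2522.576.
Intermediate flow from R to E: z_RE = a_RE · x_E = 0.25 × 908.6475 / 0.36020625 = 227.161875 / 0.36020625 ≈ 630.6.

z_RE = 630.6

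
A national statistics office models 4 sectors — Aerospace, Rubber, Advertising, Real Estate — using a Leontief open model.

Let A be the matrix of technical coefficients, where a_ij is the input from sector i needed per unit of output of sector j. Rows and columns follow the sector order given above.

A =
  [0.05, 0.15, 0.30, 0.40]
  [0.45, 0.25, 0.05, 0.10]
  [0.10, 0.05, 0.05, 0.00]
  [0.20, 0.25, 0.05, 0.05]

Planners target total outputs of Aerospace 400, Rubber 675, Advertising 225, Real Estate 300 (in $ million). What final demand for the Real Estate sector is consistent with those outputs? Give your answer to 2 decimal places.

I − A =
  [   0.95    -0.15    -0.30    -0.40]
  [  -0.45     0.75    -0.05    -0.10]
  [  -0.10    -0.05     0.95     0.00]
  [  -0.20    -0.25    -0.05     0.95]
d = (I − A) x:
  d_1 = (+0.95)·400 + (-0.15)·675 + (-0.30)·225 + (-0.40)·300 = 91.25
  d_2 = (-0.45)·400 + (+0.75)·675 + (-0.05)·225 + (-0.10)·300 = 285.00
  d_3 = (-0.10)·400 + (-0.05)·675 + (+0.95)·225 + (+0.00)·300 = 140.00
  d_4 = (-0.20)·400 + (-0.25)·675 + (-0.05)·225 + (+0.95)·300 = 25.00

d_4 = 25.00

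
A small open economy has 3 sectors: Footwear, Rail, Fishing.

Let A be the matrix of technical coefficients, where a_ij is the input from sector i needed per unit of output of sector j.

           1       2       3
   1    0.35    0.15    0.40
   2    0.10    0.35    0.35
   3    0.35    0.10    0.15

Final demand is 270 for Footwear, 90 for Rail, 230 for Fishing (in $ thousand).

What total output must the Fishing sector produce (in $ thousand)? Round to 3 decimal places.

x_3 = 801.070

I − A =
  [   0.65    -0.15    -0.40]
  [  -0.10     0.65    -0.35]
  [  -0.35    -0.10     0.85]
Cofactors of I−A, C_ij = (−1)^(i+j)·(minor ij) (rows/columns in the sector order above):
  C_11 = (0.65)(0.85) − (-0.35)(-0.10) = 0.5175
  C_12 = −[(-0.10)(0.85) − (-0.35)(-0.35)] = 0.2075
  C_13 = (-0.10)(-0.10) − (0.65)(-0.35) = 0.2375
  C_21 = −[(-0.15)(0.85) − (-0.40)(-0.10)] = 0.1675
  C_22 = (0.65)(0.85) − (-0.40)(-0.35) = 0.4125
  C_23 = −[(0.65)(-0.10) − (-0.15)(-0.35)] = 0.1175
  C_31 = (-0.15)(-0.35) − (-0.40)(0.65) = 0.3125
  C_32 = −[(0.65)(-0.35) − (-0.40)(-0.10)] = 0.2675
  C_33 = (0.65)(0.65) − (-0.15)(-0.10) = 0.4075
det(I−A) = Σ_j (I−A)_1j·C_1j = (0.65)(0.5175) + (-0.15)(0.2075) + (-0.40)(0.2375) = 0.21025
adj(I−A) = Cᵀ =
  [ 0.5175   0.1675   0.3125]
  [ 0.2075   0.4125   0.2675]
  [ 0.2375   0.1175   0.4075]
(I − A)⁻¹ = adj(I−A) / det(I−A) ≈
  [   2.4614     0.7967     1.4863]
  [   0.9869     1.9620     1.2723]
  [   1.1296     0.5589     1.9382]
x = (I − A)⁻¹ d = adj(I−A)·d / det(I−A), with det(I−A) = 0.21025:
  x_1 = (0.5175·270 + 0.1675·90 + 0.3125·230) / 0.21025 = 226.675 / 0.21025 ≈ 1078.121
  x_2 = (0.2075·270 + 0.4125·90 + 0.2675·230) / 0.21025 = 154.675 / 0.21025 ≈ 735.672
  x_3 = (0.2375·270 + 0.1175·90 + 0.4075·230) / 0.21025 = 168.425 / 0.21025 ≈ 801.070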